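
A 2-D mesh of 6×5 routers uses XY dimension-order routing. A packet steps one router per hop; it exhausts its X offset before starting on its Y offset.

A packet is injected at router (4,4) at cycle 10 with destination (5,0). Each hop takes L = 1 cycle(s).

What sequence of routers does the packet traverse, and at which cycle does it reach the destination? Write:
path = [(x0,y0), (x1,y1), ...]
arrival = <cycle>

path = [(4,4), (5,4), (5,3), (5,2), (5,1), (5,0)]
arrival = 15

#0 — 4,4 | c10
#1 — 5,4 | c11 | E
#2 — 5,3 | c12 | S
#3 — 5,2 | c13 | S
#4 — 5,1 | c14 | S
#5 — 5,0 | c15 | S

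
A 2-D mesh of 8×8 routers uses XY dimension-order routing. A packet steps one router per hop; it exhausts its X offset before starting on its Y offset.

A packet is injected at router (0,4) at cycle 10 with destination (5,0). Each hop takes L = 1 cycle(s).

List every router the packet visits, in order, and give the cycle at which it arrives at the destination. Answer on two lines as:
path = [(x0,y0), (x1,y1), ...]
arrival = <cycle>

path = [(0,4), (1,4), (2,4), (3,4), (4,4), (5,4), (5,3), (5,2), (5,1), (5,0)]
arrival = 19

t=10: at (0,4)
t=11: at (1,4) after E
t=12: at (2,4) after E
t=13: at (3,4) after E
t=14: at (4,4) after E
t=15: at (5,4) after E
t=16: at (5,3) after S
t=17: at (5,2) after S
t=18: at (5,1) after S
t=19: at (5,0) after S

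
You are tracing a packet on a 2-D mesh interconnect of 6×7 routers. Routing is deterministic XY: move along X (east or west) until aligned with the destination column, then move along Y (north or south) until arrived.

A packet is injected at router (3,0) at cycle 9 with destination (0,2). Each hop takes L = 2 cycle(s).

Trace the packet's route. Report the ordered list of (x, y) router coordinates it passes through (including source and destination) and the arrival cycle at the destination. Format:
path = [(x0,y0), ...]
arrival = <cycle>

  0. router=(3,0) cycle=9 (inject)
  1. router=(2,0) cycle=11 dir=W
  2. router=(1,0) cycle=13 dir=W
  3. router=(0,0) cycle=15 dir=W
  4. router=(0,1) cycle=17 dir=N
  5. router=(0,2) cycle=19 dir=N

path = [(3,0), (2,0), (1,0), (0,0), (0,1), (0,2)]
arrival = 19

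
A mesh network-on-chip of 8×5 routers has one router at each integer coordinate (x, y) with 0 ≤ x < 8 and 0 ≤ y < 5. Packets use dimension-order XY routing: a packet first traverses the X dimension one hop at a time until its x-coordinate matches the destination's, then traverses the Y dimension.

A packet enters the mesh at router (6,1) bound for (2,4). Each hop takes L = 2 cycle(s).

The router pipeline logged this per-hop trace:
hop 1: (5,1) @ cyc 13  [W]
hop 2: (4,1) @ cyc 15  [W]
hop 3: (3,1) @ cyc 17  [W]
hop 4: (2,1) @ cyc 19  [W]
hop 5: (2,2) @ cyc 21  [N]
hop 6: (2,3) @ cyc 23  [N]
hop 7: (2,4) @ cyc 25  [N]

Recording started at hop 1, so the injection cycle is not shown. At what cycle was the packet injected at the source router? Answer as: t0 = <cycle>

t0 = 11

At hop 1 the cycle is 13; in general cyc_k = t0 + kL.
Subtract one hop: t0 = 13 − 2 = 11.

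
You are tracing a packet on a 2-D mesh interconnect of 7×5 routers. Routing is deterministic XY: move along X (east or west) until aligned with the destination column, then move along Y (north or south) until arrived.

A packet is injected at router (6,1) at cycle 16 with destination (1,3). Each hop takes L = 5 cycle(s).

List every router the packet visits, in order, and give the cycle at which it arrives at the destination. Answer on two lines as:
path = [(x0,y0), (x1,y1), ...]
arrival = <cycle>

path = [(6,1), (5,1), (4,1), (3,1), (2,1), (1,1), (1,2), (1,3)]
arrival = 51

#0 — 6,1 | c16
#1 — 5,1 | c21 | W
#2 — 4,1 | c26 | W
#3 — 3,1 | c31 | W
#4 — 2,1 | c36 | W
#5 — 1,1 | c41 | W
#6 — 1,2 | c46 | N
#7 — 1,3 | c51 | N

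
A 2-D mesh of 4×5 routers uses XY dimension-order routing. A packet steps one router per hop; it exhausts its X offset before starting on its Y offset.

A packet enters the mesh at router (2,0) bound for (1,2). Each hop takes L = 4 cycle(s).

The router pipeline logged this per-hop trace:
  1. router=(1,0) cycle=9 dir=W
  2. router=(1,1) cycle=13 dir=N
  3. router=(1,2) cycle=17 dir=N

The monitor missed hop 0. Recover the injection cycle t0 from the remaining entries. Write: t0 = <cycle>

t0 = 5

cyc[1] = 9 and cyc[k] = t0 + k·L for every k.
Subtract one hop: t0 = 9 − 4 = 5.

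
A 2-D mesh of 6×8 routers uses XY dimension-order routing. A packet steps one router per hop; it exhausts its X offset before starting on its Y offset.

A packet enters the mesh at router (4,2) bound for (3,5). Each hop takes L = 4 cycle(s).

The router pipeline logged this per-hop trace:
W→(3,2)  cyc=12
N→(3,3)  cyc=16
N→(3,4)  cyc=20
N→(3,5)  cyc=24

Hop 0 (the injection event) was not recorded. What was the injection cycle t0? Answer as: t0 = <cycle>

cyc[1] = 12 and cyc[k] = t0 + k·L for every k.
t0 = cyc[1] − L = 12 − 4 = 8.

t0 = 8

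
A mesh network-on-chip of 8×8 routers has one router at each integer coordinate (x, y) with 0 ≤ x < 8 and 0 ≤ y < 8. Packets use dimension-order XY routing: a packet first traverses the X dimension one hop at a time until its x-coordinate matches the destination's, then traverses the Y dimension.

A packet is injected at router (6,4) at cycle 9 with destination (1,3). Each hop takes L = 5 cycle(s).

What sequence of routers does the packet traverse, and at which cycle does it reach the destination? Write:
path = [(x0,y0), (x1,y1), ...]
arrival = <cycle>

path = [(6,4), (5,4), (4,4), (3,4), (2,4), (1,4), (1,3)]
arrival = 39

#0 — 6,4 | c9
#1 — 5,4 | c14 | W
#2 — 4,4 | c19 | W
#3 — 3,4 | c24 | W
#4 — 2,4 | c29 | W
#5 — 1,4 | c34 | W
#6 — 1,3 | c39 | S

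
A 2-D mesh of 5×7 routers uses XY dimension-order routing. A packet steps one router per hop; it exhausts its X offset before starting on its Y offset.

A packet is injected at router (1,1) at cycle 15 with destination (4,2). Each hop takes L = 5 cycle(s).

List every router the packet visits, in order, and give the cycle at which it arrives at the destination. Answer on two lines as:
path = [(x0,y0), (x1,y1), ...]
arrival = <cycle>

path = [(1,1), (2,1), (3,1), (4,1), (4,2)]
arrival = 35

src (1,1)  cyc=15
E→(2,1)  cyc=20
E→(3,1)  cyc=25
E→(4,1)  cyc=30
N→(4,2)  cyc=35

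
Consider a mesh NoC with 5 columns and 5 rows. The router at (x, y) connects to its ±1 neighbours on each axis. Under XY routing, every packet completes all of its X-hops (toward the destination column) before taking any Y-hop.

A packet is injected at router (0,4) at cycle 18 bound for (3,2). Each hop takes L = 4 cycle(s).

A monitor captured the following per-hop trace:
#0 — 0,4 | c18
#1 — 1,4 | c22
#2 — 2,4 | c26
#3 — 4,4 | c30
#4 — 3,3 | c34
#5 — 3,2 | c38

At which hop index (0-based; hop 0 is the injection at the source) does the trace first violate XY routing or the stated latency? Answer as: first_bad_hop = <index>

first_bad_hop = 3

[1] (+1,+0) / 4c ⇒ ok
[2] (+1,+0) / 4c ⇒ ok
[3] (+2,+0) / 4c ⇒ BAD: non-unit step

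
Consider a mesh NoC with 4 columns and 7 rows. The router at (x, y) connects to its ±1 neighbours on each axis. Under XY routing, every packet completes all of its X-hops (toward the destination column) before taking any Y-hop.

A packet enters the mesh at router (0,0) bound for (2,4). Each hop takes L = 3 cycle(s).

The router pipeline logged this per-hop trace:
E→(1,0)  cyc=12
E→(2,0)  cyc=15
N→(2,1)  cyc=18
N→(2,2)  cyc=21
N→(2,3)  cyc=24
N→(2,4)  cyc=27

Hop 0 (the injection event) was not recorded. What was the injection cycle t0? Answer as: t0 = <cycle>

cyc[1] = 12 and cyc[k] = t0 + k·L for every k.
Subtract one hop: t0 = 12 − 3 = 9.

t0 = 9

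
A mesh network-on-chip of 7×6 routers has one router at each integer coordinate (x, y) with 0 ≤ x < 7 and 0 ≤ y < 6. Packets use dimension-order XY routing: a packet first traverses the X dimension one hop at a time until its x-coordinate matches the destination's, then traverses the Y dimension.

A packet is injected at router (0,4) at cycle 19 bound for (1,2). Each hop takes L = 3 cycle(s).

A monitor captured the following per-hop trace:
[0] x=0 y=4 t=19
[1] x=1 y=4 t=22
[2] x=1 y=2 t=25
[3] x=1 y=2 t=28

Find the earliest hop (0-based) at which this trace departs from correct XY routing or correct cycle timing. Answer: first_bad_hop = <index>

first_bad_hop = 2

[1] (+1,+0) / 3c ⇒ ok
[2] (+0,-2) / 3c ⇒ BAD: non-unit step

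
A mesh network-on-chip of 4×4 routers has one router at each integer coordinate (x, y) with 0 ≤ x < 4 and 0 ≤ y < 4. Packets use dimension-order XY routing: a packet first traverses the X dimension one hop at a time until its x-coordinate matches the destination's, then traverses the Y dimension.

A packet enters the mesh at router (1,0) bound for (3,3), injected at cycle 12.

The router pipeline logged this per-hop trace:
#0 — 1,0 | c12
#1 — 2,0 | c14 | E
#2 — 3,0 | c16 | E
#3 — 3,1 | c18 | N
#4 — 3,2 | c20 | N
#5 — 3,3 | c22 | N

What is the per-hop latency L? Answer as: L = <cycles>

From hop 0 (12) to hop 1 (14): +2 cycles.
That increment is L by definition: L = 2.

L = 2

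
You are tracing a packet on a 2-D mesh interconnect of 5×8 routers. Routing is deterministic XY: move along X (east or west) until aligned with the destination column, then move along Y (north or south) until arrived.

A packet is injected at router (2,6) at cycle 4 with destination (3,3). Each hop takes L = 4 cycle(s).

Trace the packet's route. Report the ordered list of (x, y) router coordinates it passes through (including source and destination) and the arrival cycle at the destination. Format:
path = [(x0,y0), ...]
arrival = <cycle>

path = [(2,6), (3,6), (3,5), (3,4), (3,3)]
arrival = 20

  0. router=(2,6) cycle=4 (inject)
  1. router=(3,6) cycle=8 dir=E
  2. router=(3,5) cycle=12 dir=S
  3. router=(3,4) cycle=16 dir=S
  4. router=(3,3) cycle=20 dir=S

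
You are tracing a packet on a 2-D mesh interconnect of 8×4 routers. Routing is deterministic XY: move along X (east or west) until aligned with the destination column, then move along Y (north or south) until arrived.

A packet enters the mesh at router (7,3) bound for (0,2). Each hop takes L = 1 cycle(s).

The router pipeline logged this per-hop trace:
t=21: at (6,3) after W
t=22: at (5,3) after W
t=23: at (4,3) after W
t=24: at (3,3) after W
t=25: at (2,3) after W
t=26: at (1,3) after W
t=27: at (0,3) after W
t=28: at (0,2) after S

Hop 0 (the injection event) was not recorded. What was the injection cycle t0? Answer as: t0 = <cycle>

Hop 1 reached at cycle 21; hop k is at t0 + k·L.
So t0 = 21 − 1·1 = 20.

t0 = 20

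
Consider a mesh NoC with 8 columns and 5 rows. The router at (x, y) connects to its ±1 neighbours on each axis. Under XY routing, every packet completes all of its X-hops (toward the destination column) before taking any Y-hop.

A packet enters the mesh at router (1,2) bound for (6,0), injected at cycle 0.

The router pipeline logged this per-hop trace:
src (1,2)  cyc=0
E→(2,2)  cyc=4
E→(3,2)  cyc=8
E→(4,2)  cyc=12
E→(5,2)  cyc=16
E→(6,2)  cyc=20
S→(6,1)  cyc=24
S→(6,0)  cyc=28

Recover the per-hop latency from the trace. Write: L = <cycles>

Δcyc across hop 0→1: 4 − 0 = 4.
One hop costs L cycles, so L = 4.

L = 4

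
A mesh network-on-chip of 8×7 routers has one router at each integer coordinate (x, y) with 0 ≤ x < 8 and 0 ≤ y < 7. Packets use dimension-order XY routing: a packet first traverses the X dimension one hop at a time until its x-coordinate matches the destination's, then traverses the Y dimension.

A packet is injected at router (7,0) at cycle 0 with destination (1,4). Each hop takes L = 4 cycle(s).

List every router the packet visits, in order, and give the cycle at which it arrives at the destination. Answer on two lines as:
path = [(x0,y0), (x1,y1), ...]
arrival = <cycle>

[0] x=7 y=0 t=0
[1] x=6 y=0 t=4 →W
[2] x=5 y=0 t=8 →W
[3] x=4 y=0 t=12 →W
[4] x=3 y=0 t=16 →W
[5] x=2 y=0 t=20 →W
[6] x=1 y=0 t=24 →W
[7] x=1 y=1 t=28 →N
[8] x=1 y=2 t=32 →N
[9] x=1 y=3 t=36 →N
[10] x=1 y=4 t=40 →N

path = [(7,0), (6,0), (5,0), (4,0), (3,0), (2,0), (1,0), (1,1), (1,2), (1,3), (1,4)]
arrival = 40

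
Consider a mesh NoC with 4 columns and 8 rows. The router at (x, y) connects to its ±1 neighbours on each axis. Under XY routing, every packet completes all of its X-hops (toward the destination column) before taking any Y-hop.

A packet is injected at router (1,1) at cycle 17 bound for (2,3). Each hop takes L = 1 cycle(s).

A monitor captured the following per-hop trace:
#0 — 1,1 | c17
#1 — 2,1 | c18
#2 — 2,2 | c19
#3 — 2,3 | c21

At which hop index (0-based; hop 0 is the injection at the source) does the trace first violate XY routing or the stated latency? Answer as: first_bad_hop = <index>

[1] (+1,+0) / 1c ⇒ ok
[2] (+0,+1) / 1c ⇒ ok
[3] (+0,+1) / 2c ⇒ BAD: Δcyc=2≠L

first_bad_hop = 3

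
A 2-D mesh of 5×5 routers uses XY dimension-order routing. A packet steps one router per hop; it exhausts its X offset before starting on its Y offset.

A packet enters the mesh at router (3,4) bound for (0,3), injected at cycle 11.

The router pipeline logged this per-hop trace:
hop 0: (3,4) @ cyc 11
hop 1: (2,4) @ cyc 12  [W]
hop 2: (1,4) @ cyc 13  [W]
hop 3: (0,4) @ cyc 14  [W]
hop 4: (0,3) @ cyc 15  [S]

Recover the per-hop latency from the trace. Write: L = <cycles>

L = 1

Between hops 0 and 1 the cycle counter advances 12 − 11 = 1.
That increment is L by definition: L = 1.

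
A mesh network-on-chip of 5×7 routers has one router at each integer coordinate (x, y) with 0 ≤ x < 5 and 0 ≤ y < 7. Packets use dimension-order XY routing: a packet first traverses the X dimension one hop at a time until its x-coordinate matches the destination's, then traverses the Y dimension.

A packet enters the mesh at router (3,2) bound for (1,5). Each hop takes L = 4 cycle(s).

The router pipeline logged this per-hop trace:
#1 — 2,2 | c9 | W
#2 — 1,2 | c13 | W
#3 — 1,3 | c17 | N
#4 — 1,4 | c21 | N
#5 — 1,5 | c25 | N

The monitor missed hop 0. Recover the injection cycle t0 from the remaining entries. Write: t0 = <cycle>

t0 = 5

Hop 1 reached at cycle 9; hop k is at t0 + k·L.
t0 = cyc[1] − L = 9 − 4 = 5.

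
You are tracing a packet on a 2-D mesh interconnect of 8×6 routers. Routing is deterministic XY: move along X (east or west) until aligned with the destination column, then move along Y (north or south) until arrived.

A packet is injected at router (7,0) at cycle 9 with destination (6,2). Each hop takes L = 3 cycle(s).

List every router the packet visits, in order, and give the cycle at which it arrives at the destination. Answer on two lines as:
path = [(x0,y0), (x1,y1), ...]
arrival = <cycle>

path = [(7,0), (6,0), (6,1), (6,2)]
arrival = 18

src (7,0)  cyc=9
W→(6,0)  cyc=12
N→(6,1)  cyc=15
N→(6,2)  cyc=18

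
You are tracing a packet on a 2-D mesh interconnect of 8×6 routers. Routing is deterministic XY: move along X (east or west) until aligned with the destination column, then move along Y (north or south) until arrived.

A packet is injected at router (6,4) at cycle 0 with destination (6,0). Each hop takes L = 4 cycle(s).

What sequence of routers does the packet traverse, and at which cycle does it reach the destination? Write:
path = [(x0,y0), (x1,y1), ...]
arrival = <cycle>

path = [(6,4), (6,3), (6,2), (6,1), (6,0)]
arrival = 16

  0. router=(6,4) cycle=0 (inject)
  1. router=(6,3) cycle=4 dir=S
  2. router=(6,2) cycle=8 dir=S
  3. router=(6,1) cycle=12 dir=S
  4. router=(6,0) cycle=16 dir=S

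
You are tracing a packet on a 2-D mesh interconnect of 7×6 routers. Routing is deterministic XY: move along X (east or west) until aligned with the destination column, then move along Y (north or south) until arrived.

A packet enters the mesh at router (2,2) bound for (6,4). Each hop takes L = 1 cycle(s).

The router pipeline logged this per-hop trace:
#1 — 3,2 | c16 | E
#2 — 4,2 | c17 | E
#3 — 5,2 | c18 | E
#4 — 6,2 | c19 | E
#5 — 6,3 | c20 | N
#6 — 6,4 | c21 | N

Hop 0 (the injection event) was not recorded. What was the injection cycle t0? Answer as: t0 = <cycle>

The first recorded entry is hop 1 at cycle 16.
Therefore t0 = 16 − L = 15.

t0 = 15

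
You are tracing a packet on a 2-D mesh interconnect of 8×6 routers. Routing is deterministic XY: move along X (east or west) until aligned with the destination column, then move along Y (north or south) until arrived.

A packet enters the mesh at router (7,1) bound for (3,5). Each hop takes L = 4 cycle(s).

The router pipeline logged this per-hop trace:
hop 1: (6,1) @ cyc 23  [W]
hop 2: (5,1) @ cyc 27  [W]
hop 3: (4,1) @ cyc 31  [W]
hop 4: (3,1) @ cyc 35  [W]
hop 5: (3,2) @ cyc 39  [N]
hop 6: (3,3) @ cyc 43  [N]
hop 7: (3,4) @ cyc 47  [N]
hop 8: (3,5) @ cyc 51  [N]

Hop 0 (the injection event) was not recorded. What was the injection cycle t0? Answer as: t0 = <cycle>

t0 = 19

At hop 1 the cycle is 23; in general cyc_k = t0 + kL.
t0 = cyc[1] − L = 23 − 4 = 19.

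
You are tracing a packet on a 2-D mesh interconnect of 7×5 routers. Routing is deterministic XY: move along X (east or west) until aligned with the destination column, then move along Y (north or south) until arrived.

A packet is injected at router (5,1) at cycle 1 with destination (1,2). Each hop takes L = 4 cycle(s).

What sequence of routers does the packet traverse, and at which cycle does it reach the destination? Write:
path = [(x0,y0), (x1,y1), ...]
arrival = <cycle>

path = [(5,1), (4,1), (3,1), (2,1), (1,1), (1,2)]
arrival = 21

t=1: at (5,1)
t=5: at (4,1) after W
t=9: at (3,1) after W
t=13: at (2,1) after W
t=17: at (1,1) after W
t=21: at (1,2) after N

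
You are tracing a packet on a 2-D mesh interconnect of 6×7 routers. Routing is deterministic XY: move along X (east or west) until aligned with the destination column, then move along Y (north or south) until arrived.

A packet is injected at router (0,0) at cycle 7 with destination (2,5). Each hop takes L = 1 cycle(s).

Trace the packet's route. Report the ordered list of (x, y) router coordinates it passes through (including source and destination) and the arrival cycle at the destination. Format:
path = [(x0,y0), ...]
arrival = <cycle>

path = [(0,0), (1,0), (2,0), (2,1), (2,2), (2,3), (2,4), (2,5)]
arrival = 14

[0] x=0 y=0 t=7
[1] x=1 y=0 t=8 →E
[2] x=2 y=0 t=9 →E
[3] x=2 y=1 t=10 →N
[4] x=2 y=2 t=11 →N
[5] x=2 y=3 t=12 →N
[6] x=2 y=4 t=13 →N
[7] x=2 y=5 t=14 →N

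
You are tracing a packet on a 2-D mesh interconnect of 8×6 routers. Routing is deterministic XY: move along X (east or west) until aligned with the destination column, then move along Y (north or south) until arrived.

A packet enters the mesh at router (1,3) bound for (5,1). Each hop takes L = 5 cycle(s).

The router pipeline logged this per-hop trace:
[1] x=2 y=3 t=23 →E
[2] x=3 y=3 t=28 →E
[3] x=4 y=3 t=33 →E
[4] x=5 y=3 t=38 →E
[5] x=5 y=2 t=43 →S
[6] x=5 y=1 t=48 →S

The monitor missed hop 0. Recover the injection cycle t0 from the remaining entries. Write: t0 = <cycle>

t0 = 18

Hop 1 reached at cycle 23; hop k is at t0 + k·L.
Subtract one hop: t0 = 23 − 5 = 18.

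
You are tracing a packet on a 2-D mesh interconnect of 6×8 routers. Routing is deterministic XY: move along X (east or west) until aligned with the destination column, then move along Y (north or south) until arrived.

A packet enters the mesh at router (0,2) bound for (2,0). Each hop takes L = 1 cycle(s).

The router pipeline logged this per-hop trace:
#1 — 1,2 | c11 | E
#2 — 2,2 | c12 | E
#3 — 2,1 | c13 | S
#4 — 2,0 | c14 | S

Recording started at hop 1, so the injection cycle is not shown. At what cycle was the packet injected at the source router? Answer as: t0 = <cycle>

The first recorded entry is hop 1 at cycle 11.
Subtract one hop: t0 = 11 − 1 = 10.

t0 = 10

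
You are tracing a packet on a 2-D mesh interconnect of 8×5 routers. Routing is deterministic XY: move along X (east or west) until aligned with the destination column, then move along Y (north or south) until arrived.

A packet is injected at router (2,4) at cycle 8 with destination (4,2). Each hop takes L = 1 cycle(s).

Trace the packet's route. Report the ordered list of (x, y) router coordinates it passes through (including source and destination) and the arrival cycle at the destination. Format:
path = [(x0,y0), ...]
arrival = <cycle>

path = [(2,4), (3,4), (4,4), (4,3), (4,2)]
arrival = 12

t=8: at (2,4)
t=9: at (3,4) after E
t=10: at (4,4) after E
t=11: at (4,3) after S
t=12: at (4,2) after S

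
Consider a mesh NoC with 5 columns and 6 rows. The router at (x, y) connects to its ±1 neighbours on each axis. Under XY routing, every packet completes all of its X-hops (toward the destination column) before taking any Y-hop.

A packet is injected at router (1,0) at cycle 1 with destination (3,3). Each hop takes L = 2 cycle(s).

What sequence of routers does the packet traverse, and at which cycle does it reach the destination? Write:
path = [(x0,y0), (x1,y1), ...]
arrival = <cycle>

  0. router=(1,0) cycle=1 (inject)
  1. router=(2,0) cycle=3 dir=E
  2. router=(3,0) cycle=5 dir=E
  3. router=(3,1) cycle=7 dir=N
  4. router=(3,2) cycle=9 dir=N
  5. router=(3,3) cycle=11 dir=N

path = [(1,0), (2,0), (3,0), (3,1), (3,2), (3,3)]
arrival = 11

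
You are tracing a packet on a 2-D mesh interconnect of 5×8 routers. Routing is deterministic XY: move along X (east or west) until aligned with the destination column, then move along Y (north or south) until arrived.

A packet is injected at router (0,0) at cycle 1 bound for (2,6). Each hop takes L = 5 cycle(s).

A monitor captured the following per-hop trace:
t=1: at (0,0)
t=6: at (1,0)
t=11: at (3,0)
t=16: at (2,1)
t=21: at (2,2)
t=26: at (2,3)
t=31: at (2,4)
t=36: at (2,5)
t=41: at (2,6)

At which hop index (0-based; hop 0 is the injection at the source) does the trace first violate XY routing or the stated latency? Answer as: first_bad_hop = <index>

first_bad_hop = 2

[1] (+1,+0) / 5c ⇒ ok
[2] (+2,+0) / 5c ⇒ BAD: non-unit step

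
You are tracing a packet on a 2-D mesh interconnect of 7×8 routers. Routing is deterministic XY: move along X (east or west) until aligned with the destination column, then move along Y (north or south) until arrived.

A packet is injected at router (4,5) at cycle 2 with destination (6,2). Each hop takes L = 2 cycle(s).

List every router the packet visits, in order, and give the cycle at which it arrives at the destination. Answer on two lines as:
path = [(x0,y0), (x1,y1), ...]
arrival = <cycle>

path = [(4,5), (5,5), (6,5), (6,4), (6,3), (6,2)]
arrival = 12

#0 — 4,5 | c2
#1 — 5,5 | c4 | E
#2 — 6,5 | c6 | E
#3 — 6,4 | c8 | S
#4 — 6,3 | c10 | S
#5 — 6,2 | c12 | S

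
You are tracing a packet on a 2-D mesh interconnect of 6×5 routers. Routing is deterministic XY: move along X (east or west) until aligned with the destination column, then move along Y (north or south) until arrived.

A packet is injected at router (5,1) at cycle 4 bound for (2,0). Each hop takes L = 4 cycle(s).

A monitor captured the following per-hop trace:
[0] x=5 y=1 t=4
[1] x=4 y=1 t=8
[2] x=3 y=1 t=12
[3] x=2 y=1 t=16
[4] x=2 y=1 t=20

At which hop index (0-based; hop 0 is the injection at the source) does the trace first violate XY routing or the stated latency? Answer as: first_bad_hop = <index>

  1: Δx=-1 Δy=+0 Δt=4 [ok]
  2: Δx=-1 Δy=+0 Δt=4 [ok]
  3: Δx=-1 Δy=+0 Δt=4 [ok]
  4: Δx=+0 Δy=+0 Δt=4 [BAD: non-unit step]

first_bad_hop = 4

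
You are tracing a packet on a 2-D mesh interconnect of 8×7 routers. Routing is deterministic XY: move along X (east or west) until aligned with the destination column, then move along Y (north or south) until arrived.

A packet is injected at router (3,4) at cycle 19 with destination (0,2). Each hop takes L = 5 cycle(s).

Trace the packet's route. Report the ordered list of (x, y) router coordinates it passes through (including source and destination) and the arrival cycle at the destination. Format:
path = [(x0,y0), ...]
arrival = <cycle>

path = [(3,4), (2,4), (1,4), (0,4), (0,3), (0,2)]
arrival = 44

hop 0: (3,4) @ cyc 19
hop 1: (2,4) @ cyc 24  [W]
hop 2: (1,4) @ cyc 29  [W]
hop 3: (0,4) @ cyc 34  [W]
hop 4: (0,3) @ cyc 39  [S]
hop 5: (0,2) @ cyc 44  [S]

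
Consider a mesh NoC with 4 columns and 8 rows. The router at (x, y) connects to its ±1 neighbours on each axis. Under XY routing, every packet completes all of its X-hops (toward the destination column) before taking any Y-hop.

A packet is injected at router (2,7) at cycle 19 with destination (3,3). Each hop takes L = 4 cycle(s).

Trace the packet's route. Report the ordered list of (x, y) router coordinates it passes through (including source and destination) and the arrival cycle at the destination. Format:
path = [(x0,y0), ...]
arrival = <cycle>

[0] x=2 y=7 t=19
[1] x=3 y=7 t=23 →E
[2] x=3 y=6 t=27 →S
[3] x=3 y=5 t=31 →S
[4] x=3 y=4 t=35 →S
[5] x=3 y=3 t=39 →S

path = [(2,7), (3,7), (3,6), (3,5), (3,4), (3,3)]
arrival = 39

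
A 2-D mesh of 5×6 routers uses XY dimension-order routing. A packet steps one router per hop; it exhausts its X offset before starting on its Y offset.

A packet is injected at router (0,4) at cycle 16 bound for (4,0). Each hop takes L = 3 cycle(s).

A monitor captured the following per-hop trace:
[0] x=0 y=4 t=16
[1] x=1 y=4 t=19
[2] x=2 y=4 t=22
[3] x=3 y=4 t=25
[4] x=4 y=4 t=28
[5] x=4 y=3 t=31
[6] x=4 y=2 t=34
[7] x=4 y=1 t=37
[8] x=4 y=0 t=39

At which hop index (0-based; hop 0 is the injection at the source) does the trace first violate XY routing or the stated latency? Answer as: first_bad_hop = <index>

first_bad_hop = 8

check 1→ d=(1,0) cyc+3: ok
check 2→ d=(1,0) cyc+3: ok
check 3→ d=(1,0) cyc+3: ok
check 4→ d=(1,0) cyc+3: ok
check 5→ d=(0,-1) cyc+3: ok
check 6→ d=(0,-1) cyc+3: ok
check 7→ d=(0,-1) cyc+3: ok
check 8→ d=(0,-1) cyc+2: BAD: Δcyc=2≠L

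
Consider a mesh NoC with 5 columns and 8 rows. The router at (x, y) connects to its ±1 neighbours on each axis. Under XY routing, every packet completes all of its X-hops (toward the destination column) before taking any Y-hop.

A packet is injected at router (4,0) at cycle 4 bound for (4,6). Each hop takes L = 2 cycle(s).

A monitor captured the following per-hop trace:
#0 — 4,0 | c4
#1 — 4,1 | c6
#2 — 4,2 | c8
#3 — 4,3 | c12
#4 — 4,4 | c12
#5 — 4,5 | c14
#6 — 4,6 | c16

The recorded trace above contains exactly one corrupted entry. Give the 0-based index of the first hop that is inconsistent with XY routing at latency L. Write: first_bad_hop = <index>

check 1→ d=(0,1) cyc+2: ok
check 2→ d=(0,1) cyc+2: ok
check 3→ d=(0,1) cyc+4: BAD: Δcyc=4≠L

first_bad_hop = 3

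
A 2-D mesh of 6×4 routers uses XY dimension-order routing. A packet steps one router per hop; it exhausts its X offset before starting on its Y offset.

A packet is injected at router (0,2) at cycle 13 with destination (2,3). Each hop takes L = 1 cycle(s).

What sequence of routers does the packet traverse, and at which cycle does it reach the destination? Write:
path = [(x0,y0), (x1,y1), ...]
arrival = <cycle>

#0 — 0,2 | c13
#1 — 1,2 | c14 | E
#2 — 2,2 | c15 | E
#3 — 2,3 | c16 | N

path = [(0,2), (1,2), (2,2), (2,3)]
arrival = 16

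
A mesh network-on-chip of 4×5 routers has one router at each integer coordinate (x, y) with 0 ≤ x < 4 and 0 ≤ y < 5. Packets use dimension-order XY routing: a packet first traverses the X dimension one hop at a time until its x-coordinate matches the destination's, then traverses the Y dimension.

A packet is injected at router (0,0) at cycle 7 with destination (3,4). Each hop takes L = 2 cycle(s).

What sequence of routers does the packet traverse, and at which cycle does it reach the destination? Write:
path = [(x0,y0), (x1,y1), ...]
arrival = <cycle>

path = [(0,0), (1,0), (2,0), (3,0), (3,1), (3,2), (3,3), (3,4)]
arrival = 21

t=7: at (0,0)
t=9: at (1,0) after E
t=11: at (2,0) after E
t=13: at (3,0) after E
t=15: at (3,1) after N
t=17: at (3,2) after N
t=19: at (3,3) after N
t=21: at (3,4) after N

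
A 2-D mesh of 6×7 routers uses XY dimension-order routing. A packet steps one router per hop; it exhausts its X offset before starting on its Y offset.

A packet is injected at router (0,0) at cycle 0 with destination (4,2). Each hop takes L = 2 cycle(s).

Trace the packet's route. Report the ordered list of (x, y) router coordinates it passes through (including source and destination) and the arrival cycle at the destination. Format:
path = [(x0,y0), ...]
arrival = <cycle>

#0 — 0,0 | c0
#1 — 1,0 | c2 | E
#2 — 2,0 | c4 | E
#3 — 3,0 | c6 | E
#4 — 4,0 | c8 | E
#5 — 4,1 | c10 | N
#6 — 4,2 | c12 | N

path = [(0,0), (1,0), (2,0), (3,0), (4,0), (4,1), (4,2)]
arrival = 12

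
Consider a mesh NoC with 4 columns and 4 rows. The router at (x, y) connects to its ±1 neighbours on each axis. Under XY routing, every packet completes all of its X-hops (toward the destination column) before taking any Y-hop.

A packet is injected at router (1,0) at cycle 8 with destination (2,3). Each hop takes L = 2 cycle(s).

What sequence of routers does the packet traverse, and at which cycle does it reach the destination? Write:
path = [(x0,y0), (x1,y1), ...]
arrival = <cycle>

#0 — 1,0 | c8
#1 — 2,0 | c10 | E
#2 — 2,1 | c12 | N
#3 — 2,2 | c14 | N
#4 — 2,3 | c16 | N

path = [(1,0), (2,0), (2,1), (2,2), (2,3)]
arrival = 16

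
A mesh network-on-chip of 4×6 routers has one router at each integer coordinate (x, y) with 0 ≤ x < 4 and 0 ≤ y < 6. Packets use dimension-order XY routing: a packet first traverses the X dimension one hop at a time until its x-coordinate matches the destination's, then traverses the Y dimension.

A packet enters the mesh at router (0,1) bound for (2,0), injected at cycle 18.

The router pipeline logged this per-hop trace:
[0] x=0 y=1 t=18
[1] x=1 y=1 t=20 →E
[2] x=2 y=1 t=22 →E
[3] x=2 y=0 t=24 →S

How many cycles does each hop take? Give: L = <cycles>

L = 2

Between hops 0 and 1 the cycle counter advances 20 − 18 = 2.
Per-hop latency L = Δcyc = 2.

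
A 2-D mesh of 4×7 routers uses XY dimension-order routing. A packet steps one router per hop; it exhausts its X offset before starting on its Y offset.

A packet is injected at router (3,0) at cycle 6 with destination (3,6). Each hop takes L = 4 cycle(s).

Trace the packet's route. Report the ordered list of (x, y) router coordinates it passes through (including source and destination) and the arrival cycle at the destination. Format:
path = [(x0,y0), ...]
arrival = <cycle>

path = [(3,0), (3,1), (3,2), (3,3), (3,4), (3,5), (3,6)]
arrival = 30

src (3,0)  cyc=6
N→(3,1)  cyc=10
N→(3,2)  cyc=14
N→(3,3)  cyc=18
N→(3,4)  cyc=22
N→(3,5)  cyc=26
N→(3,6)  cyc=30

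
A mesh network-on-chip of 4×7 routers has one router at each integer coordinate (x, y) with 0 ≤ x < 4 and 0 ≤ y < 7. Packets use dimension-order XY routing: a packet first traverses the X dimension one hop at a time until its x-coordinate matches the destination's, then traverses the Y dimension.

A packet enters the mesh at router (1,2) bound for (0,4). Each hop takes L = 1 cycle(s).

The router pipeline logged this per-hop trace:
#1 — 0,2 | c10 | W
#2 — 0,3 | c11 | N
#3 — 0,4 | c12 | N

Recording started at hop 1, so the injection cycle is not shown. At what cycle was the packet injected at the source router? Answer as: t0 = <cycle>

Hop 1 reached at cycle 10; hop k is at t0 + k·L.
So t0 = 10 − 1·1 = 9.

t0 = 9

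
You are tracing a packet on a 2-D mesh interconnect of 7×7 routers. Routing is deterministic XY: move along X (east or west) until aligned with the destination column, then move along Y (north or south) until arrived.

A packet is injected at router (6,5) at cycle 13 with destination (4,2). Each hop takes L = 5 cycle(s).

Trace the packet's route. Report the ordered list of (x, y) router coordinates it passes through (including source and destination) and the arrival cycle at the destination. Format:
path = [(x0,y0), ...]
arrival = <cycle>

t=13: at (6,5)
t=18: at (5,5) after W
t=23: at (4,5) after W
t=28: at (4,4) after S
t=33: at (4,3) after S
t=38: at (4,2) after S

path = [(6,5), (5,5), (4,5), (4,4), (4,3), (4,2)]
arrival = 38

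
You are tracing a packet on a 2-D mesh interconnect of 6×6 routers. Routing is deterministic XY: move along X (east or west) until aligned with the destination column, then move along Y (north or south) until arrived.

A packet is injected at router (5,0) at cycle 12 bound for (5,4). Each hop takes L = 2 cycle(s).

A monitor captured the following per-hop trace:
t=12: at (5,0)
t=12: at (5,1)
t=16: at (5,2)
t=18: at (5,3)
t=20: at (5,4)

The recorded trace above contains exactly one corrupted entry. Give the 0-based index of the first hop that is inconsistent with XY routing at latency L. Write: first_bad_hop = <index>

first_bad_hop = 1

hop 1: step (+0,+1), +0 cyc — BAD: Δcyc=0≠L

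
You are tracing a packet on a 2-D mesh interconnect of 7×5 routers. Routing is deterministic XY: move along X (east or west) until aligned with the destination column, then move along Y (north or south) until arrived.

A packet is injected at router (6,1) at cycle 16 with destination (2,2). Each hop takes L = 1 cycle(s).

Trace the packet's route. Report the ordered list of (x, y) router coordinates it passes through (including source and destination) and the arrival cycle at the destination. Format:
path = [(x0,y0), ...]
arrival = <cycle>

path = [(6,1), (5,1), (4,1), (3,1), (2,1), (2,2)]
arrival = 21

hop 0: (6,1) @ cyc 16
hop 1: (5,1) @ cyc 17  [W]
hop 2: (4,1) @ cyc 18  [W]
hop 3: (3,1) @ cyc 19  [W]
hop 4: (2,1) @ cyc 20  [W]
hop 5: (2,2) @ cyc 21  [N]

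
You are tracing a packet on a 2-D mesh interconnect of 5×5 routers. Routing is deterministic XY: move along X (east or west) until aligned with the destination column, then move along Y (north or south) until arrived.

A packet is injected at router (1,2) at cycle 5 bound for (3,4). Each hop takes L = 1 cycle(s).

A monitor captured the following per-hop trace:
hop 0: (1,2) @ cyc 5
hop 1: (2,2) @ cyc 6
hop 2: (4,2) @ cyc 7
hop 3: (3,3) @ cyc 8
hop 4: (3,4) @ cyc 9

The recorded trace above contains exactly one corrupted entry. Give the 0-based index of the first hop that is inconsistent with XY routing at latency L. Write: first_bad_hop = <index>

first_bad_hop = 2

hop 1: step (+1,+0), +1 cyc — ok
hop 2: step (+2,+0), +1 cyc — BAD: non-unit step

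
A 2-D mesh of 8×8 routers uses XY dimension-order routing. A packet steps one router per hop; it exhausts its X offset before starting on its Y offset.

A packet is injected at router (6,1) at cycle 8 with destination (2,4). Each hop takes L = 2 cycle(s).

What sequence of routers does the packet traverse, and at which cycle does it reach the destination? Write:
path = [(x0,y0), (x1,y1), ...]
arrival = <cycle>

path = [(6,1), (5,1), (4,1), (3,1), (2,1), (2,2), (2,3), (2,4)]
arrival = 22

#0 — 6,1 | c8
#1 — 5,1 | c10 | W
#2 — 4,1 | c12 | W
#3 — 3,1 | c14 | W
#4 — 2,1 | c16 | W
#5 — 2,2 | c18 | N
#6 — 2,3 | c20 | N
#7 — 2,4 | c22 | N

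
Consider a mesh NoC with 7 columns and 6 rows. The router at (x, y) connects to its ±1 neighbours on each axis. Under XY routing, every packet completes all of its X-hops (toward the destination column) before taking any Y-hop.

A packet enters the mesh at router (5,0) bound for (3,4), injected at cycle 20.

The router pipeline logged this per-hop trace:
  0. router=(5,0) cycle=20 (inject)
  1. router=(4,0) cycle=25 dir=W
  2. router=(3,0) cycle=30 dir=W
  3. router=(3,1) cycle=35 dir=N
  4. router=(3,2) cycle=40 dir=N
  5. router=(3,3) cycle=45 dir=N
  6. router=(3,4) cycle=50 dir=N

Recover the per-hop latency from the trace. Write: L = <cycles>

L = 5

cyc[1] − cyc[0] = 25 − 20 = 5.
Per-hop latency L = Δcyc = 5.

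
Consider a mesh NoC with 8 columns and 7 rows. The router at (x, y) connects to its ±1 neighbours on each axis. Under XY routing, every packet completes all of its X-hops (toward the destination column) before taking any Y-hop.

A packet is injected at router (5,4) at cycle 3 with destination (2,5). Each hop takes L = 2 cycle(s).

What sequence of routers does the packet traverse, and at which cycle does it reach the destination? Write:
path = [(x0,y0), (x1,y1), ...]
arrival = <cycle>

src (5,4)  cyc=3
W→(4,4)  cyc=5
W→(3,4)  cyc=7
W→(2,4)  cyc=9
N→(2,5)  cyc=11

path = [(5,4), (4,4), (3,4), (2,4), (2,5)]
arrival = 11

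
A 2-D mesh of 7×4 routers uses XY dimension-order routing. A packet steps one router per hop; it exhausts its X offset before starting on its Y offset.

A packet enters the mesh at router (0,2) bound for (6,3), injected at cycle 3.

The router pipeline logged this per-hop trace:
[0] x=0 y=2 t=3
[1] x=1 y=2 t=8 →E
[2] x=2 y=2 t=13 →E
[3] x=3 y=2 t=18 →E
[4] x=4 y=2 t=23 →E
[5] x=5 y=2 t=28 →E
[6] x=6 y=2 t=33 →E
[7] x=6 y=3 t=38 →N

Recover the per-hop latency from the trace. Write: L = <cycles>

L = 5

cyc[1] − cyc[0] = 8 − 3 = 5.
One hop costs L cycles, so L = 5.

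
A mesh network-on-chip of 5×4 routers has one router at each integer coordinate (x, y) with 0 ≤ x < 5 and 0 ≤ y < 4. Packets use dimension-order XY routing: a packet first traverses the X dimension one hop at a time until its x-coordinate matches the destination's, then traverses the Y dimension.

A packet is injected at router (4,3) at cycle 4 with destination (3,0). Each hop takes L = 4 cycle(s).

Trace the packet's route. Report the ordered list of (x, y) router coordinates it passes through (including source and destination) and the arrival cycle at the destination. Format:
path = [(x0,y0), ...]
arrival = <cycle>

[0] x=4 y=3 t=4
[1] x=3 y=3 t=8 →W
[2] x=3 y=2 t=12 →S
[3] x=3 y=1 t=16 →S
[4] x=3 y=0 t=20 →S

path = [(4,3), (3,3), (3,2), (3,1), (3,0)]
arrival = 20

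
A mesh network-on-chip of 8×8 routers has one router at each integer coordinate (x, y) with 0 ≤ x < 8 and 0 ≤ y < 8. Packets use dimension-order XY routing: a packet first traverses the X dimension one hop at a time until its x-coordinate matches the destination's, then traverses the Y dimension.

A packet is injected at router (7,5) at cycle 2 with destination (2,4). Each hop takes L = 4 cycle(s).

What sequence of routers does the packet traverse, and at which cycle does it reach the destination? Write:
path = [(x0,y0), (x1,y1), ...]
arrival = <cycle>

[0] x=7 y=5 t=2
[1] x=6 y=5 t=6 →W
[2] x=5 y=5 t=10 →W
[3] x=4 y=5 t=14 →W
[4] x=3 y=5 t=18 →W
[5] x=2 y=5 t=22 →W
[6] x=2 y=4 t=26 →S

path = [(7,5), (6,5), (5,5), (4,5), (3,5), (2,5), (2,4)]
arrival = 26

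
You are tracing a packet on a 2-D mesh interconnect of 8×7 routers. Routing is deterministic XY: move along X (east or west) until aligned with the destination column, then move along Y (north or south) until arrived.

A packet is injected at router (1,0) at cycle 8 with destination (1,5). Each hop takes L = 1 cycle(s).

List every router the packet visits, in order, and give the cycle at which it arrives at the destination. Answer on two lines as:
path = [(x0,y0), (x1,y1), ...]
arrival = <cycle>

path = [(1,0), (1,1), (1,2), (1,3), (1,4), (1,5)]
arrival = 13

[0] x=1 y=0 t=8
[1] x=1 y=1 t=9 →N
[2] x=1 y=2 t=10 →N
[3] x=1 y=3 t=11 →N
[4] x=1 y=4 t=12 →N
[5] x=1 y=5 t=13 →N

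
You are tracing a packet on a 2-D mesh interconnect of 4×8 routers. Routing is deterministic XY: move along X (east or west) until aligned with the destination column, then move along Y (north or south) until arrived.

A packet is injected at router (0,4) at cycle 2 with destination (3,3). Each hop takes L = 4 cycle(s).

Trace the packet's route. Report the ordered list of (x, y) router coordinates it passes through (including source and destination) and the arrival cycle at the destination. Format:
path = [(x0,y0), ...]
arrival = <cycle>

path = [(0,4), (1,4), (2,4), (3,4), (3,3)]
arrival = 18

t=2: at (0,4)
t=6: at (1,4) after E
t=10: at (2,4) after E
t=14: at (3,4) after E
t=18: at (3,3) after S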